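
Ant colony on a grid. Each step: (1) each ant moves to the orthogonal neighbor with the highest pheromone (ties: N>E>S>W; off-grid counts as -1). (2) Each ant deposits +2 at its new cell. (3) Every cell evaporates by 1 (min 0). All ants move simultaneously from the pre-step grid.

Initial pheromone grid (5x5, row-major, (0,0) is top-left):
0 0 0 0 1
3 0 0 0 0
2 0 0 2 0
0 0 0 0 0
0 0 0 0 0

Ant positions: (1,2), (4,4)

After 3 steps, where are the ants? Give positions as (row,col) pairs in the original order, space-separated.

Step 1: ant0:(1,2)->N->(0,2) | ant1:(4,4)->N->(3,4)
  grid max=2 at (1,0)
Step 2: ant0:(0,2)->E->(0,3) | ant1:(3,4)->N->(2,4)
  grid max=1 at (0,3)
Step 3: ant0:(0,3)->E->(0,4) | ant1:(2,4)->N->(1,4)
  grid max=1 at (0,4)

(0,4) (1,4)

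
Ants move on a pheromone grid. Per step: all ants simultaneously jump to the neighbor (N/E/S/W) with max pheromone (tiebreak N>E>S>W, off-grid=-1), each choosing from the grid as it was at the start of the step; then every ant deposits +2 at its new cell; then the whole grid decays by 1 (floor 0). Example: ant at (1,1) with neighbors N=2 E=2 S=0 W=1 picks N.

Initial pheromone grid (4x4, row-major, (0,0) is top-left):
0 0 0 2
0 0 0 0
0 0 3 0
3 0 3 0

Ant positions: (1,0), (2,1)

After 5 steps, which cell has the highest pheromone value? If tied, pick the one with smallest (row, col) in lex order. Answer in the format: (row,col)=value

Step 1: ant0:(1,0)->N->(0,0) | ant1:(2,1)->E->(2,2)
  grid max=4 at (2,2)
Step 2: ant0:(0,0)->E->(0,1) | ant1:(2,2)->S->(3,2)
  grid max=3 at (2,2)
Step 3: ant0:(0,1)->E->(0,2) | ant1:(3,2)->N->(2,2)
  grid max=4 at (2,2)
Step 4: ant0:(0,2)->E->(0,3) | ant1:(2,2)->S->(3,2)
  grid max=3 at (2,2)
Step 5: ant0:(0,3)->S->(1,3) | ant1:(3,2)->N->(2,2)
  grid max=4 at (2,2)
Final grid:
  0 0 0 0
  0 0 0 1
  0 0 4 0
  0 0 2 0
Max pheromone 4 at (2,2)

Answer: (2,2)=4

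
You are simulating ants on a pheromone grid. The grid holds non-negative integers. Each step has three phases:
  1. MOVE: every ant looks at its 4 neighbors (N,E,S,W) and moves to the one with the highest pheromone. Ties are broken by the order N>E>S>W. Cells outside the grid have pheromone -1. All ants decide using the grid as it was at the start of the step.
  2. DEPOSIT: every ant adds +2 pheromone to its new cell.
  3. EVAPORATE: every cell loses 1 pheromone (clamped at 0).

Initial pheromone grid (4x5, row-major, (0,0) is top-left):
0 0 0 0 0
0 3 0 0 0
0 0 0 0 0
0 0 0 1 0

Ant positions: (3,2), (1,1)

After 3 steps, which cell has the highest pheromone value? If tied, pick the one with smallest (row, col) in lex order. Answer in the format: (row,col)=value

Step 1: ant0:(3,2)->E->(3,3) | ant1:(1,1)->N->(0,1)
  grid max=2 at (1,1)
Step 2: ant0:(3,3)->N->(2,3) | ant1:(0,1)->S->(1,1)
  grid max=3 at (1,1)
Step 3: ant0:(2,3)->S->(3,3) | ant1:(1,1)->N->(0,1)
  grid max=2 at (1,1)
Final grid:
  0 1 0 0 0
  0 2 0 0 0
  0 0 0 0 0
  0 0 0 2 0
Max pheromone 2 at (1,1)

Answer: (1,1)=2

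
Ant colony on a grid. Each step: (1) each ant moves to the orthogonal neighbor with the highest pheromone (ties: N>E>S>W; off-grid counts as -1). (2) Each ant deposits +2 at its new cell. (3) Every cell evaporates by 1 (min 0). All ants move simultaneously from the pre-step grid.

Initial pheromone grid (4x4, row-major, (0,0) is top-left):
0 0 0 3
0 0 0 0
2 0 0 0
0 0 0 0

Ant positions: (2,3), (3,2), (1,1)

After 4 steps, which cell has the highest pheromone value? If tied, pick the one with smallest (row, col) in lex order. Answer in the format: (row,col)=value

Step 1: ant0:(2,3)->N->(1,3) | ant1:(3,2)->N->(2,2) | ant2:(1,1)->N->(0,1)
  grid max=2 at (0,3)
Step 2: ant0:(1,3)->N->(0,3) | ant1:(2,2)->N->(1,2) | ant2:(0,1)->E->(0,2)
  grid max=3 at (0,3)
Step 3: ant0:(0,3)->W->(0,2) | ant1:(1,2)->N->(0,2) | ant2:(0,2)->E->(0,3)
  grid max=4 at (0,2)
Step 4: ant0:(0,2)->E->(0,3) | ant1:(0,2)->E->(0,3) | ant2:(0,3)->W->(0,2)
  grid max=7 at (0,3)
Final grid:
  0 0 5 7
  0 0 0 0
  0 0 0 0
  0 0 0 0
Max pheromone 7 at (0,3)

Answer: (0,3)=7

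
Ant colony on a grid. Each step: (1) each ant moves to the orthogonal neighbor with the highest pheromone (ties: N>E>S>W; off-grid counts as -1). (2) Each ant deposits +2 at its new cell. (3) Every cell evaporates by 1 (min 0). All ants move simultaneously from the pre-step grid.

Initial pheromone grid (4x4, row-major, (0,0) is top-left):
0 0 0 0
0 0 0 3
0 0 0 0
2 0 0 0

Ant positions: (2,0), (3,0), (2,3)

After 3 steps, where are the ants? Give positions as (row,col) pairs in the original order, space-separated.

Step 1: ant0:(2,0)->S->(3,0) | ant1:(3,0)->N->(2,0) | ant2:(2,3)->N->(1,3)
  grid max=4 at (1,3)
Step 2: ant0:(3,0)->N->(2,0) | ant1:(2,0)->S->(3,0) | ant2:(1,3)->N->(0,3)
  grid max=4 at (3,0)
Step 3: ant0:(2,0)->S->(3,0) | ant1:(3,0)->N->(2,0) | ant2:(0,3)->S->(1,3)
  grid max=5 at (3,0)

(3,0) (2,0) (1,3)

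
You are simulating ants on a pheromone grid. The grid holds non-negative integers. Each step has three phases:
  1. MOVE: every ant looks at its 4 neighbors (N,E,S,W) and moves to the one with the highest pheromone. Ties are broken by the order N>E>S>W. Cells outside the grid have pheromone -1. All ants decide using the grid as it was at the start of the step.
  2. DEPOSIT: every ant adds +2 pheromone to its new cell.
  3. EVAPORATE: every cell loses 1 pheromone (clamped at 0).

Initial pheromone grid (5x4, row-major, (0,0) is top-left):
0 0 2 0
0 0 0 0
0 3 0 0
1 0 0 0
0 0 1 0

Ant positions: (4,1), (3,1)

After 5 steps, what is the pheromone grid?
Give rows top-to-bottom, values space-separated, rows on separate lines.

After step 1: ants at (4,2),(2,1)
  0 0 1 0
  0 0 0 0
  0 4 0 0
  0 0 0 0
  0 0 2 0
After step 2: ants at (3,2),(1,1)
  0 0 0 0
  0 1 0 0
  0 3 0 0
  0 0 1 0
  0 0 1 0
After step 3: ants at (4,2),(2,1)
  0 0 0 0
  0 0 0 0
  0 4 0 0
  0 0 0 0
  0 0 2 0
After step 4: ants at (3,2),(1,1)
  0 0 0 0
  0 1 0 0
  0 3 0 0
  0 0 1 0
  0 0 1 0
After step 5: ants at (4,2),(2,1)
  0 0 0 0
  0 0 0 0
  0 4 0 0
  0 0 0 0
  0 0 2 0

0 0 0 0
0 0 0 0
0 4 0 0
0 0 0 0
0 0 2 0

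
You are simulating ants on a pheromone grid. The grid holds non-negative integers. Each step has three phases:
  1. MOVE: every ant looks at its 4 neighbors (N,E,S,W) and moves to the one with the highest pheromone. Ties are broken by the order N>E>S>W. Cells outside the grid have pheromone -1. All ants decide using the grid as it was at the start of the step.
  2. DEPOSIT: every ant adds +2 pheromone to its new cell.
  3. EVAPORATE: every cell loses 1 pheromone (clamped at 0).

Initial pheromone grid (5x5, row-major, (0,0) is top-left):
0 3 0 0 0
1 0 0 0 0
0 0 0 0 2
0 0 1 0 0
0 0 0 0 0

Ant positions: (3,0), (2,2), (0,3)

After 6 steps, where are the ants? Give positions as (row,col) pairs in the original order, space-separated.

Step 1: ant0:(3,0)->N->(2,0) | ant1:(2,2)->S->(3,2) | ant2:(0,3)->E->(0,4)
  grid max=2 at (0,1)
Step 2: ant0:(2,0)->N->(1,0) | ant1:(3,2)->N->(2,2) | ant2:(0,4)->S->(1,4)
  grid max=1 at (0,1)
Step 3: ant0:(1,0)->N->(0,0) | ant1:(2,2)->S->(3,2) | ant2:(1,4)->N->(0,4)
  grid max=2 at (3,2)
Step 4: ant0:(0,0)->E->(0,1) | ant1:(3,2)->N->(2,2) | ant2:(0,4)->S->(1,4)
  grid max=1 at (0,1)
Step 5: ant0:(0,1)->E->(0,2) | ant1:(2,2)->S->(3,2) | ant2:(1,4)->N->(0,4)
  grid max=2 at (3,2)
Step 6: ant0:(0,2)->E->(0,3) | ant1:(3,2)->N->(2,2) | ant2:(0,4)->S->(1,4)
  grid max=1 at (0,3)

(0,3) (2,2) (1,4)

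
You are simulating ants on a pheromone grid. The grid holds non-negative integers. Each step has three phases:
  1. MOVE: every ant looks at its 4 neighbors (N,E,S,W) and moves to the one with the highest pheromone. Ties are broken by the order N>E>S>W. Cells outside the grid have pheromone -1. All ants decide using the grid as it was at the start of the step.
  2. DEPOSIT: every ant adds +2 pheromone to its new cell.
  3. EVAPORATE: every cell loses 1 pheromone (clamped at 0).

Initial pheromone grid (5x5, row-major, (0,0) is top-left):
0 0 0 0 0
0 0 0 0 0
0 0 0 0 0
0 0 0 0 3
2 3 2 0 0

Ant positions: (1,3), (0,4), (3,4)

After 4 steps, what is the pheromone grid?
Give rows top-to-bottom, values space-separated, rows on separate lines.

After step 1: ants at (0,3),(1,4),(2,4)
  0 0 0 1 0
  0 0 0 0 1
  0 0 0 0 1
  0 0 0 0 2
  1 2 1 0 0
After step 2: ants at (0,4),(2,4),(3,4)
  0 0 0 0 1
  0 0 0 0 0
  0 0 0 0 2
  0 0 0 0 3
  0 1 0 0 0
After step 3: ants at (1,4),(3,4),(2,4)
  0 0 0 0 0
  0 0 0 0 1
  0 0 0 0 3
  0 0 0 0 4
  0 0 0 0 0
After step 4: ants at (2,4),(2,4),(3,4)
  0 0 0 0 0
  0 0 0 0 0
  0 0 0 0 6
  0 0 0 0 5
  0 0 0 0 0

0 0 0 0 0
0 0 0 0 0
0 0 0 0 6
0 0 0 0 5
0 0 0 0 0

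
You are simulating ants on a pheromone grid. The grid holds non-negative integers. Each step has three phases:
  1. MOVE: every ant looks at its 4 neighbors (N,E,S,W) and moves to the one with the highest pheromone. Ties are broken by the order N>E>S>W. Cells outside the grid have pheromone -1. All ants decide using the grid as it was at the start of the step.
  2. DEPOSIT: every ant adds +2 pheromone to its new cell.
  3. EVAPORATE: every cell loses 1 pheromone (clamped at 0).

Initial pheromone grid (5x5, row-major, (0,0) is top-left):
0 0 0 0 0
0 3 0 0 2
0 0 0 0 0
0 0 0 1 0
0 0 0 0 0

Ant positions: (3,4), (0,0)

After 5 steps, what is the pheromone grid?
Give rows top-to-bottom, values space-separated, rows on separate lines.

After step 1: ants at (3,3),(0,1)
  0 1 0 0 0
  0 2 0 0 1
  0 0 0 0 0
  0 0 0 2 0
  0 0 0 0 0
After step 2: ants at (2,3),(1,1)
  0 0 0 0 0
  0 3 0 0 0
  0 0 0 1 0
  0 0 0 1 0
  0 0 0 0 0
After step 3: ants at (3,3),(0,1)
  0 1 0 0 0
  0 2 0 0 0
  0 0 0 0 0
  0 0 0 2 0
  0 0 0 0 0
After step 4: ants at (2,3),(1,1)
  0 0 0 0 0
  0 3 0 0 0
  0 0 0 1 0
  0 0 0 1 0
  0 0 0 0 0
After step 5: ants at (3,3),(0,1)
  0 1 0 0 0
  0 2 0 0 0
  0 0 0 0 0
  0 0 0 2 0
  0 0 0 0 0

0 1 0 0 0
0 2 0 0 0
0 0 0 0 0
0 0 0 2 0
0 0 0 0 0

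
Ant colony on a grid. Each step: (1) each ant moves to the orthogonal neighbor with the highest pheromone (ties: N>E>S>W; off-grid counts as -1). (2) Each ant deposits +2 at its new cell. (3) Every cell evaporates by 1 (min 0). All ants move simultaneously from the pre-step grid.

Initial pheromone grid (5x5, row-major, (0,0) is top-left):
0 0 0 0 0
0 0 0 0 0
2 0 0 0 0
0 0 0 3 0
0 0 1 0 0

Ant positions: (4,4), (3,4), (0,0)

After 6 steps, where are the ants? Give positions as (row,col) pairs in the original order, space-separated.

Step 1: ant0:(4,4)->N->(3,4) | ant1:(3,4)->W->(3,3) | ant2:(0,0)->E->(0,1)
  grid max=4 at (3,3)
Step 2: ant0:(3,4)->W->(3,3) | ant1:(3,3)->E->(3,4) | ant2:(0,1)->E->(0,2)
  grid max=5 at (3,3)
Step 3: ant0:(3,3)->E->(3,4) | ant1:(3,4)->W->(3,3) | ant2:(0,2)->E->(0,3)
  grid max=6 at (3,3)
Step 4: ant0:(3,4)->W->(3,3) | ant1:(3,3)->E->(3,4) | ant2:(0,3)->E->(0,4)
  grid max=7 at (3,3)
Step 5: ant0:(3,3)->E->(3,4) | ant1:(3,4)->W->(3,3) | ant2:(0,4)->S->(1,4)
  grid max=8 at (3,3)
Step 6: ant0:(3,4)->W->(3,3) | ant1:(3,3)->E->(3,4) | ant2:(1,4)->N->(0,4)
  grid max=9 at (3,3)

(3,3) (3,4) (0,4)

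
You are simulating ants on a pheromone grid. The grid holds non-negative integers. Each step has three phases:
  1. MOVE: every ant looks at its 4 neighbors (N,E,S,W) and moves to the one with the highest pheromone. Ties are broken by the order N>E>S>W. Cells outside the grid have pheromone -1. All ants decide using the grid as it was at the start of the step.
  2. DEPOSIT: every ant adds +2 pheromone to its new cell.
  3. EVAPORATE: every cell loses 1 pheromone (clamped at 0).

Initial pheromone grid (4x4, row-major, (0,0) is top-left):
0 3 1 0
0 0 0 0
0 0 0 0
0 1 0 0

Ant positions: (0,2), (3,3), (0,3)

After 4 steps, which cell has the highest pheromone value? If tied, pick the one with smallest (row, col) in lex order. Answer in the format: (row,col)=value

Answer: (0,1)=7

Derivation:
Step 1: ant0:(0,2)->W->(0,1) | ant1:(3,3)->N->(2,3) | ant2:(0,3)->W->(0,2)
  grid max=4 at (0,1)
Step 2: ant0:(0,1)->E->(0,2) | ant1:(2,3)->N->(1,3) | ant2:(0,2)->W->(0,1)
  grid max=5 at (0,1)
Step 3: ant0:(0,2)->W->(0,1) | ant1:(1,3)->N->(0,3) | ant2:(0,1)->E->(0,2)
  grid max=6 at (0,1)
Step 4: ant0:(0,1)->E->(0,2) | ant1:(0,3)->W->(0,2) | ant2:(0,2)->W->(0,1)
  grid max=7 at (0,1)
Final grid:
  0 7 7 0
  0 0 0 0
  0 0 0 0
  0 0 0 0
Max pheromone 7 at (0,1)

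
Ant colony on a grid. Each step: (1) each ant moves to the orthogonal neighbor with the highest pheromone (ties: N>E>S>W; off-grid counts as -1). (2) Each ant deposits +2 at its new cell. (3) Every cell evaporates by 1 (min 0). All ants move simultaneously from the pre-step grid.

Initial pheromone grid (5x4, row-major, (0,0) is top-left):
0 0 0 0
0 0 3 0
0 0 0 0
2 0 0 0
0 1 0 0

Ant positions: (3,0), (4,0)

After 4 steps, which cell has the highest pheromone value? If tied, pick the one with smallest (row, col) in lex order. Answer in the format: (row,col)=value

Answer: (3,0)=6

Derivation:
Step 1: ant0:(3,0)->N->(2,0) | ant1:(4,0)->N->(3,0)
  grid max=3 at (3,0)
Step 2: ant0:(2,0)->S->(3,0) | ant1:(3,0)->N->(2,0)
  grid max=4 at (3,0)
Step 3: ant0:(3,0)->N->(2,0) | ant1:(2,0)->S->(3,0)
  grid max=5 at (3,0)
Step 4: ant0:(2,0)->S->(3,0) | ant1:(3,0)->N->(2,0)
  grid max=6 at (3,0)
Final grid:
  0 0 0 0
  0 0 0 0
  4 0 0 0
  6 0 0 0
  0 0 0 0
Max pheromone 6 at (3,0)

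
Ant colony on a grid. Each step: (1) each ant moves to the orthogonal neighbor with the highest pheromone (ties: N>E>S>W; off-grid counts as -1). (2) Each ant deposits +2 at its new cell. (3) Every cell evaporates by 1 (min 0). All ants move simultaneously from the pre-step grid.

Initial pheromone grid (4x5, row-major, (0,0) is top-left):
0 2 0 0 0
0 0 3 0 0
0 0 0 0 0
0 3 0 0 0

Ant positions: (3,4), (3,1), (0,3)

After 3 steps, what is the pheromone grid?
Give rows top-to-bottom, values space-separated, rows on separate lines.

After step 1: ants at (2,4),(2,1),(0,4)
  0 1 0 0 1
  0 0 2 0 0
  0 1 0 0 1
  0 2 0 0 0
After step 2: ants at (1,4),(3,1),(1,4)
  0 0 0 0 0
  0 0 1 0 3
  0 0 0 0 0
  0 3 0 0 0
After step 3: ants at (0,4),(2,1),(0,4)
  0 0 0 0 3
  0 0 0 0 2
  0 1 0 0 0
  0 2 0 0 0

0 0 0 0 3
0 0 0 0 2
0 1 0 0 0
0 2 0 0 0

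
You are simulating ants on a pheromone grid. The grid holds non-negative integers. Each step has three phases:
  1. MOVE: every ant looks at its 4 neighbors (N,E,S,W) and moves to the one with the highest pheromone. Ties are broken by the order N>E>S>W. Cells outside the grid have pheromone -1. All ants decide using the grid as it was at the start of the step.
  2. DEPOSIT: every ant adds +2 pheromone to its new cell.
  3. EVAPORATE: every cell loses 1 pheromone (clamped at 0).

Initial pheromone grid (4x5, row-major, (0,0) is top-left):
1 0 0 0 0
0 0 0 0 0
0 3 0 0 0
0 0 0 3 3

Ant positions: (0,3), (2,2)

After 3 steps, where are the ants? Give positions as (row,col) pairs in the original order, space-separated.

Step 1: ant0:(0,3)->E->(0,4) | ant1:(2,2)->W->(2,1)
  grid max=4 at (2,1)
Step 2: ant0:(0,4)->S->(1,4) | ant1:(2,1)->N->(1,1)
  grid max=3 at (2,1)
Step 3: ant0:(1,4)->N->(0,4) | ant1:(1,1)->S->(2,1)
  grid max=4 at (2,1)

(0,4) (2,1)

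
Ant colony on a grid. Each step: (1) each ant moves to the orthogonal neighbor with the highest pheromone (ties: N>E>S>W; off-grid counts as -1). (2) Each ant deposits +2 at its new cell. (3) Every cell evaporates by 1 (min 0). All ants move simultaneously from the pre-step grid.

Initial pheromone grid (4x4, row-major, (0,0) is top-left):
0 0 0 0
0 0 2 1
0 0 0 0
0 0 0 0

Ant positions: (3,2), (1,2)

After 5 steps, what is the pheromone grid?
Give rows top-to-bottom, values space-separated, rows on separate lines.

After step 1: ants at (2,2),(1,3)
  0 0 0 0
  0 0 1 2
  0 0 1 0
  0 0 0 0
After step 2: ants at (1,2),(1,2)
  0 0 0 0
  0 0 4 1
  0 0 0 0
  0 0 0 0
After step 3: ants at (1,3),(1,3)
  0 0 0 0
  0 0 3 4
  0 0 0 0
  0 0 0 0
After step 4: ants at (1,2),(1,2)
  0 0 0 0
  0 0 6 3
  0 0 0 0
  0 0 0 0
After step 5: ants at (1,3),(1,3)
  0 0 0 0
  0 0 5 6
  0 0 0 0
  0 0 0 0

0 0 0 0
0 0 5 6
0 0 0 0
0 0 0 0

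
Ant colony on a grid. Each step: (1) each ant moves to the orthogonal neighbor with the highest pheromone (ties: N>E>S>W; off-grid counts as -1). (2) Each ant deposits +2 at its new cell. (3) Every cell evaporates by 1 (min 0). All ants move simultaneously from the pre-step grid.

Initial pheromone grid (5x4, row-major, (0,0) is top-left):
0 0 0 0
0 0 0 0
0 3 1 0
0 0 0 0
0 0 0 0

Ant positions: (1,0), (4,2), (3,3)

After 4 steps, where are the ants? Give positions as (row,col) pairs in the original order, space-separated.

Step 1: ant0:(1,0)->N->(0,0) | ant1:(4,2)->N->(3,2) | ant2:(3,3)->N->(2,3)
  grid max=2 at (2,1)
Step 2: ant0:(0,0)->E->(0,1) | ant1:(3,2)->N->(2,2) | ant2:(2,3)->N->(1,3)
  grid max=1 at (0,1)
Step 3: ant0:(0,1)->E->(0,2) | ant1:(2,2)->W->(2,1) | ant2:(1,3)->N->(0,3)
  grid max=2 at (2,1)
Step 4: ant0:(0,2)->E->(0,3) | ant1:(2,1)->N->(1,1) | ant2:(0,3)->W->(0,2)
  grid max=2 at (0,2)

(0,3) (1,1) (0,2)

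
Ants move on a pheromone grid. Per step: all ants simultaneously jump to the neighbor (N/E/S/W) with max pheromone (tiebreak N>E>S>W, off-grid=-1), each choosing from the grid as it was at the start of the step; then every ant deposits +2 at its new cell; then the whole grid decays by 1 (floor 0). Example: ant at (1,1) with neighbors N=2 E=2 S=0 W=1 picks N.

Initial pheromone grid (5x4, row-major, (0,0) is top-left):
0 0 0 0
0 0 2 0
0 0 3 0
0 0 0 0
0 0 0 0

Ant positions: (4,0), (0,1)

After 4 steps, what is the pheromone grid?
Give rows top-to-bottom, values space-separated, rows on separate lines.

After step 1: ants at (3,0),(0,2)
  0 0 1 0
  0 0 1 0
  0 0 2 0
  1 0 0 0
  0 0 0 0
After step 2: ants at (2,0),(1,2)
  0 0 0 0
  0 0 2 0
  1 0 1 0
  0 0 0 0
  0 0 0 0
After step 3: ants at (1,0),(2,2)
  0 0 0 0
  1 0 1 0
  0 0 2 0
  0 0 0 0
  0 0 0 0
After step 4: ants at (0,0),(1,2)
  1 0 0 0
  0 0 2 0
  0 0 1 0
  0 0 0 0
  0 0 0 0

1 0 0 0
0 0 2 0
0 0 1 0
0 0 0 0
0 0 0 0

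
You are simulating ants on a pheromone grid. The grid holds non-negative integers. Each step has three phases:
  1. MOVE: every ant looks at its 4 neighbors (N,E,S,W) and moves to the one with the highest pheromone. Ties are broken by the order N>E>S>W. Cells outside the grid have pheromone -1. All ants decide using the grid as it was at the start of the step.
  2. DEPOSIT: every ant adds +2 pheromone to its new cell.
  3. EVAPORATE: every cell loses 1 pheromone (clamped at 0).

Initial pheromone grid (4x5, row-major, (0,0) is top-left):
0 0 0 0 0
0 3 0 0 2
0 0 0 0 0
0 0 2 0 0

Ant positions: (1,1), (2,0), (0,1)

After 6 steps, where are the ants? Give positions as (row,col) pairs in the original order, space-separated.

Step 1: ant0:(1,1)->N->(0,1) | ant1:(2,0)->N->(1,0) | ant2:(0,1)->S->(1,1)
  grid max=4 at (1,1)
Step 2: ant0:(0,1)->S->(1,1) | ant1:(1,0)->E->(1,1) | ant2:(1,1)->N->(0,1)
  grid max=7 at (1,1)
Step 3: ant0:(1,1)->N->(0,1) | ant1:(1,1)->N->(0,1) | ant2:(0,1)->S->(1,1)
  grid max=8 at (1,1)
Step 4: ant0:(0,1)->S->(1,1) | ant1:(0,1)->S->(1,1) | ant2:(1,1)->N->(0,1)
  grid max=11 at (1,1)
Step 5: ant0:(1,1)->N->(0,1) | ant1:(1,1)->N->(0,1) | ant2:(0,1)->S->(1,1)
  grid max=12 at (1,1)
Step 6: ant0:(0,1)->S->(1,1) | ant1:(0,1)->S->(1,1) | ant2:(1,1)->N->(0,1)
  grid max=15 at (1,1)

(1,1) (1,1) (0,1)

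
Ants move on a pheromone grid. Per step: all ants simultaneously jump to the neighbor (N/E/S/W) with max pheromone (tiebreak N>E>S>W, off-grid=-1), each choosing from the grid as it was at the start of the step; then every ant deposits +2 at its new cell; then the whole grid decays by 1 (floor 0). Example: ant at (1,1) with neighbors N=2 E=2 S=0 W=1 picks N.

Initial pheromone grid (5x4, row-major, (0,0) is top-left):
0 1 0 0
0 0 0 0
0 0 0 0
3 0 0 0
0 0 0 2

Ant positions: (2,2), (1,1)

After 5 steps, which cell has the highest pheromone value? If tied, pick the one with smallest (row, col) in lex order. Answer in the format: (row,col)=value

Step 1: ant0:(2,2)->N->(1,2) | ant1:(1,1)->N->(0,1)
  grid max=2 at (0,1)
Step 2: ant0:(1,2)->N->(0,2) | ant1:(0,1)->E->(0,2)
  grid max=3 at (0,2)
Step 3: ant0:(0,2)->W->(0,1) | ant1:(0,2)->W->(0,1)
  grid max=4 at (0,1)
Step 4: ant0:(0,1)->E->(0,2) | ant1:(0,1)->E->(0,2)
  grid max=5 at (0,2)
Step 5: ant0:(0,2)->W->(0,1) | ant1:(0,2)->W->(0,1)
  grid max=6 at (0,1)
Final grid:
  0 6 4 0
  0 0 0 0
  0 0 0 0
  0 0 0 0
  0 0 0 0
Max pheromone 6 at (0,1)

Answer: (0,1)=6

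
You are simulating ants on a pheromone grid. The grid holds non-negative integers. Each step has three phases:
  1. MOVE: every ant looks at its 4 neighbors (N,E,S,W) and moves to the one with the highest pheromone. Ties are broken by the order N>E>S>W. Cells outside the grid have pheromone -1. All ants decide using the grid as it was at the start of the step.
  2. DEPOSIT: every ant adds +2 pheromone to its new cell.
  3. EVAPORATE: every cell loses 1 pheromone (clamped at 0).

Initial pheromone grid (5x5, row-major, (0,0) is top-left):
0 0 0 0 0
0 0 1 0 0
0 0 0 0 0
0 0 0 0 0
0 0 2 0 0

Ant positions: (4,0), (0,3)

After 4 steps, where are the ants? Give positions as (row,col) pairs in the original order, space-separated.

Step 1: ant0:(4,0)->N->(3,0) | ant1:(0,3)->E->(0,4)
  grid max=1 at (0,4)
Step 2: ant0:(3,0)->N->(2,0) | ant1:(0,4)->S->(1,4)
  grid max=1 at (1,4)
Step 3: ant0:(2,0)->N->(1,0) | ant1:(1,4)->N->(0,4)
  grid max=1 at (0,4)
Step 4: ant0:(1,0)->N->(0,0) | ant1:(0,4)->S->(1,4)
  grid max=1 at (0,0)

(0,0) (1,4)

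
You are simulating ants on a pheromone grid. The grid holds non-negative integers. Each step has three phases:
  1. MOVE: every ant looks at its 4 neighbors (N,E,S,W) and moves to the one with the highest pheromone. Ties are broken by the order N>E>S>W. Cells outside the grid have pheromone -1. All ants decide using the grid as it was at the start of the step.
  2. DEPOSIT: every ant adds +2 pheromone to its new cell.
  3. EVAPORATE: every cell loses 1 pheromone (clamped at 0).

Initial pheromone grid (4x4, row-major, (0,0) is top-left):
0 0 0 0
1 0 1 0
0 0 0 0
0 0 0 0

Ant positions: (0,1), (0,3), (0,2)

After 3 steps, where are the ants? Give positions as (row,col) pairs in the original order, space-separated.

Step 1: ant0:(0,1)->E->(0,2) | ant1:(0,3)->S->(1,3) | ant2:(0,2)->S->(1,2)
  grid max=2 at (1,2)
Step 2: ant0:(0,2)->S->(1,2) | ant1:(1,3)->W->(1,2) | ant2:(1,2)->N->(0,2)
  grid max=5 at (1,2)
Step 3: ant0:(1,2)->N->(0,2) | ant1:(1,2)->N->(0,2) | ant2:(0,2)->S->(1,2)
  grid max=6 at (1,2)

(0,2) (0,2) (1,2)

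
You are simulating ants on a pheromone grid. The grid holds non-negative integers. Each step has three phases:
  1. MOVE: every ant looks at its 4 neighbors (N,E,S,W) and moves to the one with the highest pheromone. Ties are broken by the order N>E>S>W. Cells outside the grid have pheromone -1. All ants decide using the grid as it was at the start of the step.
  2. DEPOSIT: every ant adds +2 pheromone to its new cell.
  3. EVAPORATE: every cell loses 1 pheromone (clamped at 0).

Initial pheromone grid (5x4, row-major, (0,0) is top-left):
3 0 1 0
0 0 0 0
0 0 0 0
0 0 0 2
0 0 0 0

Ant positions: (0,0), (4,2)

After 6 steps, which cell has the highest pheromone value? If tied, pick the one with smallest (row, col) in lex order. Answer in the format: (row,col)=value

Answer: (0,0)=3

Derivation:
Step 1: ant0:(0,0)->E->(0,1) | ant1:(4,2)->N->(3,2)
  grid max=2 at (0,0)
Step 2: ant0:(0,1)->W->(0,0) | ant1:(3,2)->E->(3,3)
  grid max=3 at (0,0)
Step 3: ant0:(0,0)->E->(0,1) | ant1:(3,3)->N->(2,3)
  grid max=2 at (0,0)
Step 4: ant0:(0,1)->W->(0,0) | ant1:(2,3)->S->(3,3)
  grid max=3 at (0,0)
Step 5: ant0:(0,0)->E->(0,1) | ant1:(3,3)->N->(2,3)
  grid max=2 at (0,0)
Step 6: ant0:(0,1)->W->(0,0) | ant1:(2,3)->S->(3,3)
  grid max=3 at (0,0)
Final grid:
  3 0 0 0
  0 0 0 0
  0 0 0 0
  0 0 0 2
  0 0 0 0
Max pheromone 3 at (0,0)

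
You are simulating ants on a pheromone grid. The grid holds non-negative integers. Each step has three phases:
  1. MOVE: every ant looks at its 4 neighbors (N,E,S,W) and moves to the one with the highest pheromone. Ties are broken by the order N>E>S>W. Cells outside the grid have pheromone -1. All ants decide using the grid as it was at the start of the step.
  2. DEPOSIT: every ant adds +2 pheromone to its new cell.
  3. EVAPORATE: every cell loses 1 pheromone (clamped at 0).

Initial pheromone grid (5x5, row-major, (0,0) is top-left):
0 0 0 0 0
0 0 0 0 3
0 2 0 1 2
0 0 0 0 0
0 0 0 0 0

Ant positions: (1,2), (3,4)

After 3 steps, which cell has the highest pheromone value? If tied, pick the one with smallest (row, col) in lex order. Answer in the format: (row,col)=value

Step 1: ant0:(1,2)->N->(0,2) | ant1:(3,4)->N->(2,4)
  grid max=3 at (2,4)
Step 2: ant0:(0,2)->E->(0,3) | ant1:(2,4)->N->(1,4)
  grid max=3 at (1,4)
Step 3: ant0:(0,3)->E->(0,4) | ant1:(1,4)->S->(2,4)
  grid max=3 at (2,4)
Final grid:
  0 0 0 0 1
  0 0 0 0 2
  0 0 0 0 3
  0 0 0 0 0
  0 0 0 0 0
Max pheromone 3 at (2,4)

Answer: (2,4)=3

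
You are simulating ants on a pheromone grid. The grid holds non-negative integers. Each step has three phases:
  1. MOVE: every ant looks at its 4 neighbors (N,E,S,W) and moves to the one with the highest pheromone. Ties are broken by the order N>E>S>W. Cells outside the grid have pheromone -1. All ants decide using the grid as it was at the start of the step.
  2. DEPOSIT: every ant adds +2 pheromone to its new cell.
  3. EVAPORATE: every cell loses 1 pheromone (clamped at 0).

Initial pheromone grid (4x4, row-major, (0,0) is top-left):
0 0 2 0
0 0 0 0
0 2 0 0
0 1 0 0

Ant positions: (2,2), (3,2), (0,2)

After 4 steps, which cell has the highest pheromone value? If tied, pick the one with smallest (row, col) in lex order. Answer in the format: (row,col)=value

Step 1: ant0:(2,2)->W->(2,1) | ant1:(3,2)->W->(3,1) | ant2:(0,2)->E->(0,3)
  grid max=3 at (2,1)
Step 2: ant0:(2,1)->S->(3,1) | ant1:(3,1)->N->(2,1) | ant2:(0,3)->W->(0,2)
  grid max=4 at (2,1)
Step 3: ant0:(3,1)->N->(2,1) | ant1:(2,1)->S->(3,1) | ant2:(0,2)->E->(0,3)
  grid max=5 at (2,1)
Step 4: ant0:(2,1)->S->(3,1) | ant1:(3,1)->N->(2,1) | ant2:(0,3)->W->(0,2)
  grid max=6 at (2,1)
Final grid:
  0 0 2 0
  0 0 0 0
  0 6 0 0
  0 5 0 0
Max pheromone 6 at (2,1)

Answer: (2,1)=6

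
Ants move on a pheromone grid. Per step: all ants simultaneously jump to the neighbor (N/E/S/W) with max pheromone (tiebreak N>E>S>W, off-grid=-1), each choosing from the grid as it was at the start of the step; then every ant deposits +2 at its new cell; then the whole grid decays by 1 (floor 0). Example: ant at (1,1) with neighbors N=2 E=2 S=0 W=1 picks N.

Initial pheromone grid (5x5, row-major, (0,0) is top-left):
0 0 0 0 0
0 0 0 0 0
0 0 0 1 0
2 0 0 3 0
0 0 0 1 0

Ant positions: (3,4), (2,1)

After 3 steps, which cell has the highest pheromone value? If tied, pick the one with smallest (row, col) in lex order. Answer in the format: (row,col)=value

Step 1: ant0:(3,4)->W->(3,3) | ant1:(2,1)->N->(1,1)
  grid max=4 at (3,3)
Step 2: ant0:(3,3)->N->(2,3) | ant1:(1,1)->N->(0,1)
  grid max=3 at (3,3)
Step 3: ant0:(2,3)->S->(3,3) | ant1:(0,1)->E->(0,2)
  grid max=4 at (3,3)
Final grid:
  0 0 1 0 0
  0 0 0 0 0
  0 0 0 0 0
  0 0 0 4 0
  0 0 0 0 0
Max pheromone 4 at (3,3)

Answer: (3,3)=4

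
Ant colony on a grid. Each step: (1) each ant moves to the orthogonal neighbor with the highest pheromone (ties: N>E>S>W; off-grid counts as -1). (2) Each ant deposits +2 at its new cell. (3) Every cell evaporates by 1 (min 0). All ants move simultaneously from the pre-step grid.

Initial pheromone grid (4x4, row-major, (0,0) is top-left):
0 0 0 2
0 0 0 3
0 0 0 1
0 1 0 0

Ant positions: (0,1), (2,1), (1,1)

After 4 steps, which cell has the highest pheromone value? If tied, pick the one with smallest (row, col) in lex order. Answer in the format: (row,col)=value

Step 1: ant0:(0,1)->E->(0,2) | ant1:(2,1)->S->(3,1) | ant2:(1,1)->N->(0,1)
  grid max=2 at (1,3)
Step 2: ant0:(0,2)->E->(0,3) | ant1:(3,1)->N->(2,1) | ant2:(0,1)->E->(0,2)
  grid max=2 at (0,2)
Step 3: ant0:(0,3)->W->(0,2) | ant1:(2,1)->S->(3,1) | ant2:(0,2)->E->(0,3)
  grid max=3 at (0,2)
Step 4: ant0:(0,2)->E->(0,3) | ant1:(3,1)->N->(2,1) | ant2:(0,3)->W->(0,2)
  grid max=4 at (0,2)
Final grid:
  0 0 4 4
  0 0 0 0
  0 1 0 0
  0 1 0 0
Max pheromone 4 at (0,2)

Answer: (0,2)=4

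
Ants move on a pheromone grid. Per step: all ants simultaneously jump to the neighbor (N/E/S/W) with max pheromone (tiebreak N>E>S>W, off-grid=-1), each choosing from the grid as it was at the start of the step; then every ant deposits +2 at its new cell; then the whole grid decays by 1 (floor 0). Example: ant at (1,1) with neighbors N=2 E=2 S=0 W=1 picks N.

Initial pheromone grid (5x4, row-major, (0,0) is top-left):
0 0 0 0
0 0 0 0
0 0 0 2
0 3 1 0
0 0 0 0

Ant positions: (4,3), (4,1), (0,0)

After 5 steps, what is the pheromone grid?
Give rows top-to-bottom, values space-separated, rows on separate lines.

After step 1: ants at (3,3),(3,1),(0,1)
  0 1 0 0
  0 0 0 0
  0 0 0 1
  0 4 0 1
  0 0 0 0
After step 2: ants at (2,3),(2,1),(0,2)
  0 0 1 0
  0 0 0 0
  0 1 0 2
  0 3 0 0
  0 0 0 0
After step 3: ants at (1,3),(3,1),(0,3)
  0 0 0 1
  0 0 0 1
  0 0 0 1
  0 4 0 0
  0 0 0 0
After step 4: ants at (0,3),(2,1),(1,3)
  0 0 0 2
  0 0 0 2
  0 1 0 0
  0 3 0 0
  0 0 0 0
After step 5: ants at (1,3),(3,1),(0,3)
  0 0 0 3
  0 0 0 3
  0 0 0 0
  0 4 0 0
  0 0 0 0

0 0 0 3
0 0 0 3
0 0 0 0
0 4 0 0
0 0 0 0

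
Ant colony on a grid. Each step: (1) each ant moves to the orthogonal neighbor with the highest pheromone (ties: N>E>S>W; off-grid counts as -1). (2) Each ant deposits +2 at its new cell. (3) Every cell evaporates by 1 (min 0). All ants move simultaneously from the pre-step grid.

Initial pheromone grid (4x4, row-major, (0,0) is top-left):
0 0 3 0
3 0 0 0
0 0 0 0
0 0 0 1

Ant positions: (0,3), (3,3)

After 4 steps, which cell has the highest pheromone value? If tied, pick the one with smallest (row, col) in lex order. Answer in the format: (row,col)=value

Step 1: ant0:(0,3)->W->(0,2) | ant1:(3,3)->N->(2,3)
  grid max=4 at (0,2)
Step 2: ant0:(0,2)->E->(0,3) | ant1:(2,3)->N->(1,3)
  grid max=3 at (0,2)
Step 3: ant0:(0,3)->W->(0,2) | ant1:(1,3)->N->(0,3)
  grid max=4 at (0,2)
Step 4: ant0:(0,2)->E->(0,3) | ant1:(0,3)->W->(0,2)
  grid max=5 at (0,2)
Final grid:
  0 0 5 3
  0 0 0 0
  0 0 0 0
  0 0 0 0
Max pheromone 5 at (0,2)

Answer: (0,2)=5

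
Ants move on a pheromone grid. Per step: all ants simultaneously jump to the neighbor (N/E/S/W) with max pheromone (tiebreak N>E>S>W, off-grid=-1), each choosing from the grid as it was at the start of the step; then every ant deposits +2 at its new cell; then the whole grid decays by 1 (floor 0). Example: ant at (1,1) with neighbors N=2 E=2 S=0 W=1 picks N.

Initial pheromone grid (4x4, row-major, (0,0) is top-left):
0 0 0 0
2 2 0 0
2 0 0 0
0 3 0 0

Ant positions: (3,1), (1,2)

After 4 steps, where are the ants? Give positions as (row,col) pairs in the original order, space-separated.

Step 1: ant0:(3,1)->N->(2,1) | ant1:(1,2)->W->(1,1)
  grid max=3 at (1,1)
Step 2: ant0:(2,1)->N->(1,1) | ant1:(1,1)->S->(2,1)
  grid max=4 at (1,1)
Step 3: ant0:(1,1)->S->(2,1) | ant1:(2,1)->N->(1,1)
  grid max=5 at (1,1)
Step 4: ant0:(2,1)->N->(1,1) | ant1:(1,1)->S->(2,1)
  grid max=6 at (1,1)

(1,1) (2,1)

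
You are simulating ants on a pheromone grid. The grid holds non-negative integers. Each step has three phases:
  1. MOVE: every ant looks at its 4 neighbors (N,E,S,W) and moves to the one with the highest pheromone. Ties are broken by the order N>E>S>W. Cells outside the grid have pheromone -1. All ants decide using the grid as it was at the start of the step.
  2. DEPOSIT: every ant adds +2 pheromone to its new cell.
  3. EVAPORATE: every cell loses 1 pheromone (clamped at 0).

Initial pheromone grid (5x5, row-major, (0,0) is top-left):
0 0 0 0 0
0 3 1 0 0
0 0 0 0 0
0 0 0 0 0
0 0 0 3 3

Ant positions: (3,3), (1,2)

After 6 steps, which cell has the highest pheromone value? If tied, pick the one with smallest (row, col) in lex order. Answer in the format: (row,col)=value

Answer: (1,1)=3

Derivation:
Step 1: ant0:(3,3)->S->(4,3) | ant1:(1,2)->W->(1,1)
  grid max=4 at (1,1)
Step 2: ant0:(4,3)->E->(4,4) | ant1:(1,1)->N->(0,1)
  grid max=3 at (1,1)
Step 3: ant0:(4,4)->W->(4,3) | ant1:(0,1)->S->(1,1)
  grid max=4 at (1,1)
Step 4: ant0:(4,3)->E->(4,4) | ant1:(1,1)->N->(0,1)
  grid max=3 at (1,1)
Step 5: ant0:(4,4)->W->(4,3) | ant1:(0,1)->S->(1,1)
  grid max=4 at (1,1)
Step 6: ant0:(4,3)->E->(4,4) | ant1:(1,1)->N->(0,1)
  grid max=3 at (1,1)
Final grid:
  0 1 0 0 0
  0 3 0 0 0
  0 0 0 0 0
  0 0 0 0 0
  0 0 0 3 3
Max pheromone 3 at (1,1)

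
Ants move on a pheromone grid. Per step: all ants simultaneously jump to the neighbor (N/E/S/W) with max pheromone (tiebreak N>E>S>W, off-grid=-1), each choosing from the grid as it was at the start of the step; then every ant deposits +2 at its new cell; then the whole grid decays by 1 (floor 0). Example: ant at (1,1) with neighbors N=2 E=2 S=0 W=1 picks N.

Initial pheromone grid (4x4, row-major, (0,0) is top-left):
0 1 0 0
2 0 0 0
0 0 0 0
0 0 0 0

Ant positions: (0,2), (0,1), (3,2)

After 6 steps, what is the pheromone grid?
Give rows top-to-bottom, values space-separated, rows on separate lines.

After step 1: ants at (0,1),(0,2),(2,2)
  0 2 1 0
  1 0 0 0
  0 0 1 0
  0 0 0 0
After step 2: ants at (0,2),(0,1),(1,2)
  0 3 2 0
  0 0 1 0
  0 0 0 0
  0 0 0 0
After step 3: ants at (0,1),(0,2),(0,2)
  0 4 5 0
  0 0 0 0
  0 0 0 0
  0 0 0 0
After step 4: ants at (0,2),(0,1),(0,1)
  0 7 6 0
  0 0 0 0
  0 0 0 0
  0 0 0 0
After step 5: ants at (0,1),(0,2),(0,2)
  0 8 9 0
  0 0 0 0
  0 0 0 0
  0 0 0 0
After step 6: ants at (0,2),(0,1),(0,1)
  0 11 10 0
  0 0 0 0
  0 0 0 0
  0 0 0 0

0 11 10 0
0 0 0 0
0 0 0 0
0 0 0 0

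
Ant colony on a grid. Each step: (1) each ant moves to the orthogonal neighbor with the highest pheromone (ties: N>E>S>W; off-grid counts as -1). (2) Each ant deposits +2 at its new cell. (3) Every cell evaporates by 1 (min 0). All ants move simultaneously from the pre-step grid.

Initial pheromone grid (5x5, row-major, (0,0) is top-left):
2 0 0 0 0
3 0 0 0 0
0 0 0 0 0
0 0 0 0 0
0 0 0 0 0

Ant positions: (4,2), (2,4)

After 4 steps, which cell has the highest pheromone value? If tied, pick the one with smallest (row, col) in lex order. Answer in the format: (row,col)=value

Answer: (0,2)=1

Derivation:
Step 1: ant0:(4,2)->N->(3,2) | ant1:(2,4)->N->(1,4)
  grid max=2 at (1,0)
Step 2: ant0:(3,2)->N->(2,2) | ant1:(1,4)->N->(0,4)
  grid max=1 at (0,4)
Step 3: ant0:(2,2)->N->(1,2) | ant1:(0,4)->S->(1,4)
  grid max=1 at (1,2)
Step 4: ant0:(1,2)->N->(0,2) | ant1:(1,4)->N->(0,4)
  grid max=1 at (0,2)
Final grid:
  0 0 1 0 1
  0 0 0 0 0
  0 0 0 0 0
  0 0 0 0 0
  0 0 0 0 0
Max pheromone 1 at (0,2)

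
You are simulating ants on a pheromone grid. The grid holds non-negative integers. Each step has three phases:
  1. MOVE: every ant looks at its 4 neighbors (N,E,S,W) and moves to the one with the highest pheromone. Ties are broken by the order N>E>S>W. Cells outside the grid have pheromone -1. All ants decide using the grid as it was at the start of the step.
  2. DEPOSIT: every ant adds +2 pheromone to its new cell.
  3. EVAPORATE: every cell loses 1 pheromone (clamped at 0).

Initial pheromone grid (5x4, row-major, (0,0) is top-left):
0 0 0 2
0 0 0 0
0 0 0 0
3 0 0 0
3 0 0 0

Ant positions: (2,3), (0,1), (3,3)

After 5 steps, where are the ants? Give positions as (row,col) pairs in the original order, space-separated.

Step 1: ant0:(2,3)->N->(1,3) | ant1:(0,1)->E->(0,2) | ant2:(3,3)->N->(2,3)
  grid max=2 at (3,0)
Step 2: ant0:(1,3)->N->(0,3) | ant1:(0,2)->E->(0,3) | ant2:(2,3)->N->(1,3)
  grid max=4 at (0,3)
Step 3: ant0:(0,3)->S->(1,3) | ant1:(0,3)->S->(1,3) | ant2:(1,3)->N->(0,3)
  grid max=5 at (0,3)
Step 4: ant0:(1,3)->N->(0,3) | ant1:(1,3)->N->(0,3) | ant2:(0,3)->S->(1,3)
  grid max=8 at (0,3)
Step 5: ant0:(0,3)->S->(1,3) | ant1:(0,3)->S->(1,3) | ant2:(1,3)->N->(0,3)
  grid max=9 at (0,3)

(1,3) (1,3) (0,3)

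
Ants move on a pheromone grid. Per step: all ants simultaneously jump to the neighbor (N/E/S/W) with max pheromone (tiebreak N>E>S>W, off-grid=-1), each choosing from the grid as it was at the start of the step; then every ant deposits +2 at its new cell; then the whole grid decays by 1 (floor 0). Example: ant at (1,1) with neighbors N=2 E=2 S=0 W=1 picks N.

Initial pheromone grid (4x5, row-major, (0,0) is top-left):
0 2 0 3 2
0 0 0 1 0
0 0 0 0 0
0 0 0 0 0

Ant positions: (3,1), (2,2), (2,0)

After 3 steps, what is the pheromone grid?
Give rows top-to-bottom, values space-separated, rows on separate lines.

After step 1: ants at (2,1),(1,2),(1,0)
  0 1 0 2 1
  1 0 1 0 0
  0 1 0 0 0
  0 0 0 0 0
After step 2: ants at (1,1),(0,2),(0,0)
  1 0 1 1 0
  0 1 0 0 0
  0 0 0 0 0
  0 0 0 0 0
After step 3: ants at (0,1),(0,3),(0,1)
  0 3 0 2 0
  0 0 0 0 0
  0 0 0 0 0
  0 0 0 0 0

0 3 0 2 0
0 0 0 0 0
0 0 0 0 0
0 0 0 0 0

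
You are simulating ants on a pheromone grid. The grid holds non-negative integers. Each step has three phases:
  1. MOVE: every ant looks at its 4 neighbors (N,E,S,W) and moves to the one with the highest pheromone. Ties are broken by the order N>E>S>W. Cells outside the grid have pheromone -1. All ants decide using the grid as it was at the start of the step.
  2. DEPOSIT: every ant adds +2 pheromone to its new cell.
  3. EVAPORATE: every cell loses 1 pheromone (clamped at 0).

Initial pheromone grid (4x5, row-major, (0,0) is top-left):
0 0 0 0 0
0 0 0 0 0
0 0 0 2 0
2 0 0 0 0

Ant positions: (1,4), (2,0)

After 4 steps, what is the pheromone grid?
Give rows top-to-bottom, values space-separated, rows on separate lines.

After step 1: ants at (0,4),(3,0)
  0 0 0 0 1
  0 0 0 0 0
  0 0 0 1 0
  3 0 0 0 0
After step 2: ants at (1,4),(2,0)
  0 0 0 0 0
  0 0 0 0 1
  1 0 0 0 0
  2 0 0 0 0
After step 3: ants at (0,4),(3,0)
  0 0 0 0 1
  0 0 0 0 0
  0 0 0 0 0
  3 0 0 0 0
After step 4: ants at (1,4),(2,0)
  0 0 0 0 0
  0 0 0 0 1
  1 0 0 0 0
  2 0 0 0 0

0 0 0 0 0
0 0 0 0 1
1 0 0 0 0
2 0 0 0 0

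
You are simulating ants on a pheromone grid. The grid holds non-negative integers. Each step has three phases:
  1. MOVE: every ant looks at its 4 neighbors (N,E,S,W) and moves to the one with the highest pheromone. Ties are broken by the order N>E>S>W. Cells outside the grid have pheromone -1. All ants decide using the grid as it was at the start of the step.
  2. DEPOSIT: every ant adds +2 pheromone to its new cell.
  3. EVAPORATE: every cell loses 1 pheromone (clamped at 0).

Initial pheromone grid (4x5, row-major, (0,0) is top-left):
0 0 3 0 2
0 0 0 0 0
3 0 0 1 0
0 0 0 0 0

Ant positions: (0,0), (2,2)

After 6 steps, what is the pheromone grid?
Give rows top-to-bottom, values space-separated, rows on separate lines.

After step 1: ants at (0,1),(2,3)
  0 1 2 0 1
  0 0 0 0 0
  2 0 0 2 0
  0 0 0 0 0
After step 2: ants at (0,2),(1,3)
  0 0 3 0 0
  0 0 0 1 0
  1 0 0 1 0
  0 0 0 0 0
After step 3: ants at (0,3),(2,3)
  0 0 2 1 0
  0 0 0 0 0
  0 0 0 2 0
  0 0 0 0 0
After step 4: ants at (0,2),(1,3)
  0 0 3 0 0
  0 0 0 1 0
  0 0 0 1 0
  0 0 0 0 0
After step 5: ants at (0,3),(2,3)
  0 0 2 1 0
  0 0 0 0 0
  0 0 0 2 0
  0 0 0 0 0
After step 6: ants at (0,2),(1,3)
  0 0 3 0 0
  0 0 0 1 0
  0 0 0 1 0
  0 0 0 0 0

0 0 3 0 0
0 0 0 1 0
0 0 0 1 0
0 0 0 0 0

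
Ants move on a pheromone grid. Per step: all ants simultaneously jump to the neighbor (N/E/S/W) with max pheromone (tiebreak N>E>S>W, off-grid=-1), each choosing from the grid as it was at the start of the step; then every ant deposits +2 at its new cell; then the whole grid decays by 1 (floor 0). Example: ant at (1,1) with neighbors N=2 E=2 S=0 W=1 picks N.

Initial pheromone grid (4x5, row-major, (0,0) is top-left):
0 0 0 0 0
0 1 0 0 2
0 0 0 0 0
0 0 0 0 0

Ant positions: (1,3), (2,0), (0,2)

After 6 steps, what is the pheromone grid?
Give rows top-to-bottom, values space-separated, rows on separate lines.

After step 1: ants at (1,4),(1,0),(0,3)
  0 0 0 1 0
  1 0 0 0 3
  0 0 0 0 0
  0 0 0 0 0
After step 2: ants at (0,4),(0,0),(0,4)
  1 0 0 0 3
  0 0 0 0 2
  0 0 0 0 0
  0 0 0 0 0
After step 3: ants at (1,4),(0,1),(1,4)
  0 1 0 0 2
  0 0 0 0 5
  0 0 0 0 0
  0 0 0 0 0
After step 4: ants at (0,4),(0,2),(0,4)
  0 0 1 0 5
  0 0 0 0 4
  0 0 0 0 0
  0 0 0 0 0
After step 5: ants at (1,4),(0,3),(1,4)
  0 0 0 1 4
  0 0 0 0 7
  0 0 0 0 0
  0 0 0 0 0
After step 6: ants at (0,4),(0,4),(0,4)
  0 0 0 0 9
  0 0 0 0 6
  0 0 0 0 0
  0 0 0 0 0

0 0 0 0 9
0 0 0 0 6
0 0 0 0 0
0 0 0 0 0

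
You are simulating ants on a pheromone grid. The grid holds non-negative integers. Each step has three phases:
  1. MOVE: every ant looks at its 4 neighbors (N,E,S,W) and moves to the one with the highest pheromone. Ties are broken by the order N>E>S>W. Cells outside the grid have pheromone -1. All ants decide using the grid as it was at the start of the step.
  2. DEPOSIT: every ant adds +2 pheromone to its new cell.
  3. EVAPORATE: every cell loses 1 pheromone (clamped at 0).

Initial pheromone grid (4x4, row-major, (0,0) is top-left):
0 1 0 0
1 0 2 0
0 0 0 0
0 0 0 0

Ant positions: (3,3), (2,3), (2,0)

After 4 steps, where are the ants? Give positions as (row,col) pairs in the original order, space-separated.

Step 1: ant0:(3,3)->N->(2,3) | ant1:(2,3)->N->(1,3) | ant2:(2,0)->N->(1,0)
  grid max=2 at (1,0)
Step 2: ant0:(2,3)->N->(1,3) | ant1:(1,3)->S->(2,3) | ant2:(1,0)->N->(0,0)
  grid max=2 at (1,3)
Step 3: ant0:(1,3)->S->(2,3) | ant1:(2,3)->N->(1,3) | ant2:(0,0)->S->(1,0)
  grid max=3 at (1,3)
Step 4: ant0:(2,3)->N->(1,3) | ant1:(1,3)->S->(2,3) | ant2:(1,0)->N->(0,0)
  grid max=4 at (1,3)

(1,3) (2,3) (0,0)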